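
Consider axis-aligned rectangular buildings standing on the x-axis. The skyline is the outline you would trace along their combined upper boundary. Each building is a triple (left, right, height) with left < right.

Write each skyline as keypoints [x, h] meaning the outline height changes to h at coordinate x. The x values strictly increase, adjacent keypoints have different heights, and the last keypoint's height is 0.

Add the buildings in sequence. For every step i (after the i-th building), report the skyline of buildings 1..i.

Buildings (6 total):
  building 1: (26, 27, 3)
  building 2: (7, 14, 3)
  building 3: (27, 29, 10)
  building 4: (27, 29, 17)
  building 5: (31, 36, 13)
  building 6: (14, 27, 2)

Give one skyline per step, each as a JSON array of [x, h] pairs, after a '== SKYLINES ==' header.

== SKYLINES ==
[[26,3],[27,0]]
[[7,3],[14,0],[26,3],[27,0]]
[[7,3],[14,0],[26,3],[27,10],[29,0]]
[[7,3],[14,0],[26,3],[27,17],[29,0]]
[[7,3],[14,0],[26,3],[27,17],[29,0],[31,13],[36,0]]
[[7,3],[14,2],[26,3],[27,17],[29,0],[31,13],[36,0]]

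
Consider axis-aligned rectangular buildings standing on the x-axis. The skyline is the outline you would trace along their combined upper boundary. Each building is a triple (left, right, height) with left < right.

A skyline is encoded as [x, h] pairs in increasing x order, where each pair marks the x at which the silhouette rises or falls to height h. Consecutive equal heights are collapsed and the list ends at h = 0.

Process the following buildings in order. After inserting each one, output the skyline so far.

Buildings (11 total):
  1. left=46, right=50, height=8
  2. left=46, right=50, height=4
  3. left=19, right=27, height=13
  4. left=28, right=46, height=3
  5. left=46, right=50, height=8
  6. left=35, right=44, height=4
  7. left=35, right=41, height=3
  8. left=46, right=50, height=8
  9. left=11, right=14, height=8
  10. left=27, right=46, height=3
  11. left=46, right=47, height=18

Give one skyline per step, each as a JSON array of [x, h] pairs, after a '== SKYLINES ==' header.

== SKYLINES ==
[[46,8],[50,0]]
[[46,8],[50,0]]
[[19,13],[27,0],[46,8],[50,0]]
[[19,13],[27,0],[28,3],[46,8],[50,0]]
[[19,13],[27,0],[28,3],[46,8],[50,0]]
[[19,13],[27,0],[28,3],[35,4],[44,3],[46,8],[50,0]]
[[19,13],[27,0],[28,3],[35,4],[44,3],[46,8],[50,0]]
[[19,13],[27,0],[28,3],[35,4],[44,3],[46,8],[50,0]]
[[11,8],[14,0],[19,13],[27,0],[28,3],[35,4],[44,3],[46,8],[50,0]]
[[11,8],[14,0],[19,13],[27,3],[35,4],[44,3],[46,8],[50,0]]
[[11,8],[14,0],[19,13],[27,3],[35,4],[44,3],[46,18],[47,8],[50,0]]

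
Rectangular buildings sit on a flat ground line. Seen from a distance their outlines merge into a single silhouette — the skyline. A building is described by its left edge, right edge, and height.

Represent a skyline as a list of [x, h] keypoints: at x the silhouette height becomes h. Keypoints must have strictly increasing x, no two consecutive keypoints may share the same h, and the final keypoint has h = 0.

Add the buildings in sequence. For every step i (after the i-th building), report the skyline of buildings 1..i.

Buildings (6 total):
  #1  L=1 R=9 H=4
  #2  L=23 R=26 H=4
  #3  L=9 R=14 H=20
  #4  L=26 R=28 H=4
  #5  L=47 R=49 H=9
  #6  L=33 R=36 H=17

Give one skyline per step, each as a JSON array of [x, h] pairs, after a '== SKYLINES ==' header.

== SKYLINES ==
[[1,4],[9,0]]
[[1,4],[9,0],[23,4],[26,0]]
[[1,4],[9,20],[14,0],[23,4],[26,0]]
[[1,4],[9,20],[14,0],[23,4],[28,0]]
[[1,4],[9,20],[14,0],[23,4],[28,0],[47,9],[49,0]]
[[1,4],[9,20],[14,0],[23,4],[28,0],[33,17],[36,0],[47,9],[49,0]]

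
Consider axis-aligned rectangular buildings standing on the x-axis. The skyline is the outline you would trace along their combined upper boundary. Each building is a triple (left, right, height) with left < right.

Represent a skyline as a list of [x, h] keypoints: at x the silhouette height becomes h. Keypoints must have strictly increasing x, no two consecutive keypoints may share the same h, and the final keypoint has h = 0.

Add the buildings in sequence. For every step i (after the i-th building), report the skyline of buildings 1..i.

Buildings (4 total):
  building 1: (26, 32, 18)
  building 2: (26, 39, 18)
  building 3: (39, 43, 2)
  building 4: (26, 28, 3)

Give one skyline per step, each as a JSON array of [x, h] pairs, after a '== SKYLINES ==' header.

== SKYLINES ==
[[26,18],[32,0]]
[[26,18],[39,0]]
[[26,18],[39,2],[43,0]]
[[26,18],[39,2],[43,0]]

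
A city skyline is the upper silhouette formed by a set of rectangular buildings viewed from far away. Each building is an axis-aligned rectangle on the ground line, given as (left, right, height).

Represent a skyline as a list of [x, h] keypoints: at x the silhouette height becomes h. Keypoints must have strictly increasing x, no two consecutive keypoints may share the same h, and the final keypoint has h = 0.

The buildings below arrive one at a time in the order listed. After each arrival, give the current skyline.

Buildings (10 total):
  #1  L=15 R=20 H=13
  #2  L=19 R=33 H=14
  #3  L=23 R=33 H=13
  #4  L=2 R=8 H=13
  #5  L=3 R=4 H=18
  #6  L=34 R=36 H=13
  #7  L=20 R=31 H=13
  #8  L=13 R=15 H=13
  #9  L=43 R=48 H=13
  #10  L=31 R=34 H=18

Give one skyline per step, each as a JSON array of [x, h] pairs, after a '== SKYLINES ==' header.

== SKYLINES ==
[[15,13],[20,0]]
[[15,13],[19,14],[33,0]]
[[15,13],[19,14],[33,0]]
[[2,13],[8,0],[15,13],[19,14],[33,0]]
[[2,13],[3,18],[4,13],[8,0],[15,13],[19,14],[33,0]]
[[2,13],[3,18],[4,13],[8,0],[15,13],[19,14],[33,0],[34,13],[36,0]]
[[2,13],[3,18],[4,13],[8,0],[15,13],[19,14],[33,0],[34,13],[36,0]]
[[2,13],[3,18],[4,13],[8,0],[13,13],[19,14],[33,0],[34,13],[36,0]]
[[2,13],[3,18],[4,13],[8,0],[13,13],[19,14],[33,0],[34,13],[36,0],[43,13],[48,0]]
[[2,13],[3,18],[4,13],[8,0],[13,13],[19,14],[31,18],[34,13],[36,0],[43,13],[48,0]]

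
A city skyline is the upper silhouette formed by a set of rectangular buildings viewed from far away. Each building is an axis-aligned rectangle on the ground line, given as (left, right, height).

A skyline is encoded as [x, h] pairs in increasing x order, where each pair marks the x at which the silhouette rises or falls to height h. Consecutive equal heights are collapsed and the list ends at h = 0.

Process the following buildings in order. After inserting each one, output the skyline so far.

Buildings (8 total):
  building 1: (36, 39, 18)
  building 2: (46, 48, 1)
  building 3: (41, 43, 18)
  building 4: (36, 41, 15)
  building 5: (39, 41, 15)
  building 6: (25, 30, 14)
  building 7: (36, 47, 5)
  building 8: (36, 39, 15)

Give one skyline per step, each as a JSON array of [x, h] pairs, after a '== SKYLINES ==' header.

== SKYLINES ==
[[36,18],[39,0]]
[[36,18],[39,0],[46,1],[48,0]]
[[36,18],[39,0],[41,18],[43,0],[46,1],[48,0]]
[[36,18],[39,15],[41,18],[43,0],[46,1],[48,0]]
[[36,18],[39,15],[41,18],[43,0],[46,1],[48,0]]
[[25,14],[30,0],[36,18],[39,15],[41,18],[43,0],[46,1],[48,0]]
[[25,14],[30,0],[36,18],[39,15],[41,18],[43,5],[47,1],[48,0]]
[[25,14],[30,0],[36,18],[39,15],[41,18],[43,5],[47,1],[48,0]]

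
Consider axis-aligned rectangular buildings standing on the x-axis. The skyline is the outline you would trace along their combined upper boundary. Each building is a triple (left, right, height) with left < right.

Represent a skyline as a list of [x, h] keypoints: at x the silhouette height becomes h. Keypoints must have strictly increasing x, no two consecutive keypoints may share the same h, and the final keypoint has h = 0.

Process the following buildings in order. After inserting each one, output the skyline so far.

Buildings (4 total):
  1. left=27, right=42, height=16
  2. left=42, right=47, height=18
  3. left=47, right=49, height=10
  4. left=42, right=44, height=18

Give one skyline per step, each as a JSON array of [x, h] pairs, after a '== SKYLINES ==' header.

== SKYLINES ==
[[27,16],[42,0]]
[[27,16],[42,18],[47,0]]
[[27,16],[42,18],[47,10],[49,0]]
[[27,16],[42,18],[47,10],[49,0]]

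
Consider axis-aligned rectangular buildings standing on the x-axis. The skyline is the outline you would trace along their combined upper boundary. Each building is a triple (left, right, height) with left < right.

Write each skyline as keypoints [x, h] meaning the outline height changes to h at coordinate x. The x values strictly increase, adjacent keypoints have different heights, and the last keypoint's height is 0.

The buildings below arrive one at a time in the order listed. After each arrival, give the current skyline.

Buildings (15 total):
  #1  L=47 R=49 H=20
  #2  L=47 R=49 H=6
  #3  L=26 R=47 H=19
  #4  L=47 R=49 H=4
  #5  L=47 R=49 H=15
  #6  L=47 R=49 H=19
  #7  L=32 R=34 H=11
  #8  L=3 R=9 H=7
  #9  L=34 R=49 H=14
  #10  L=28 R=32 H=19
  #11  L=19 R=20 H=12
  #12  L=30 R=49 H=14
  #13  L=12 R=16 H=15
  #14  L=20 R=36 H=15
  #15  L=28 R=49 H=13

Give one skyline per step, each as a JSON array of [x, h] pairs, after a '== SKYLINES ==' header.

== SKYLINES ==
[[47,20],[49,0]]
[[47,20],[49,0]]
[[26,19],[47,20],[49,0]]
[[26,19],[47,20],[49,0]]
[[26,19],[47,20],[49,0]]
[[26,19],[47,20],[49,0]]
[[26,19],[47,20],[49,0]]
[[3,7],[9,0],[26,19],[47,20],[49,0]]
[[3,7],[9,0],[26,19],[47,20],[49,0]]
[[3,7],[9,0],[26,19],[47,20],[49,0]]
[[3,7],[9,0],[19,12],[20,0],[26,19],[47,20],[49,0]]
[[3,7],[9,0],[19,12],[20,0],[26,19],[47,20],[49,0]]
[[3,7],[9,0],[12,15],[16,0],[19,12],[20,0],[26,19],[47,20],[49,0]]
[[3,7],[9,0],[12,15],[16,0],[19,12],[20,15],[26,19],[47,20],[49,0]]
[[3,7],[9,0],[12,15],[16,0],[19,12],[20,15],[26,19],[47,20],[49,0]]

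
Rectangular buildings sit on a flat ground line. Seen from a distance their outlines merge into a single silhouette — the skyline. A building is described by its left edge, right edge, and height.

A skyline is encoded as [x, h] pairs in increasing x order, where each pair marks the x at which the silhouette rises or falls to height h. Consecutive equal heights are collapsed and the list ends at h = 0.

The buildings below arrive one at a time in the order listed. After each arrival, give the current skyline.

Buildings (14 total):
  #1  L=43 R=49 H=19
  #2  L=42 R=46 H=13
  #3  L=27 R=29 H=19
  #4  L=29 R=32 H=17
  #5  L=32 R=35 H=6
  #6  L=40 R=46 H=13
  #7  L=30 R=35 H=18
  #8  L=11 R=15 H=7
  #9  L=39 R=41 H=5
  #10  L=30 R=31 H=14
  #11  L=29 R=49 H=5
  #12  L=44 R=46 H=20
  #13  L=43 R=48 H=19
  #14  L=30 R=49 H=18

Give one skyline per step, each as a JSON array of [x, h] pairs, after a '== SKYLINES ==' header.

== SKYLINES ==
[[43,19],[49,0]]
[[42,13],[43,19],[49,0]]
[[27,19],[29,0],[42,13],[43,19],[49,0]]
[[27,19],[29,17],[32,0],[42,13],[43,19],[49,0]]
[[27,19],[29,17],[32,6],[35,0],[42,13],[43,19],[49,0]]
[[27,19],[29,17],[32,6],[35,0],[40,13],[43,19],[49,0]]
[[27,19],[29,17],[30,18],[35,0],[40,13],[43,19],[49,0]]
[[11,7],[15,0],[27,19],[29,17],[30,18],[35,0],[40,13],[43,19],[49,0]]
[[11,7],[15,0],[27,19],[29,17],[30,18],[35,0],[39,5],[40,13],[43,19],[49,0]]
[[11,7],[15,0],[27,19],[29,17],[30,18],[35,0],[39,5],[40,13],[43,19],[49,0]]
[[11,7],[15,0],[27,19],[29,17],[30,18],[35,5],[40,13],[43,19],[49,0]]
[[11,7],[15,0],[27,19],[29,17],[30,18],[35,5],[40,13],[43,19],[44,20],[46,19],[49,0]]
[[11,7],[15,0],[27,19],[29,17],[30,18],[35,5],[40,13],[43,19],[44,20],[46,19],[49,0]]
[[11,7],[15,0],[27,19],[29,17],[30,18],[43,19],[44,20],[46,19],[49,0]]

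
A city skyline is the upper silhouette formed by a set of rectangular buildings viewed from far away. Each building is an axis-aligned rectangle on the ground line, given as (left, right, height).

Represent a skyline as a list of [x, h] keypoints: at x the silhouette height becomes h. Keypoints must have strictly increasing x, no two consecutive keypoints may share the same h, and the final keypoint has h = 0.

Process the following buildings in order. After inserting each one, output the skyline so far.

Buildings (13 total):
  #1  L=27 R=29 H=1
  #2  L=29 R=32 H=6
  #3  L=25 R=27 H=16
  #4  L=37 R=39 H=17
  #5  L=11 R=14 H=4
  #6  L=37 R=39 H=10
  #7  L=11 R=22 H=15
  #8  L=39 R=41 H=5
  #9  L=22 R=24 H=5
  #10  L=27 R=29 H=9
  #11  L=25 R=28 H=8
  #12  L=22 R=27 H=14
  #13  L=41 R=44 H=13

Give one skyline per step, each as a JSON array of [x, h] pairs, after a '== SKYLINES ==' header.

== SKYLINES ==
[[27,1],[29,0]]
[[27,1],[29,6],[32,0]]
[[25,16],[27,1],[29,6],[32,0]]
[[25,16],[27,1],[29,6],[32,0],[37,17],[39,0]]
[[11,4],[14,0],[25,16],[27,1],[29,6],[32,0],[37,17],[39,0]]
[[11,4],[14,0],[25,16],[27,1],[29,6],[32,0],[37,17],[39,0]]
[[11,15],[22,0],[25,16],[27,1],[29,6],[32,0],[37,17],[39,0]]
[[11,15],[22,0],[25,16],[27,1],[29,6],[32,0],[37,17],[39,5],[41,0]]
[[11,15],[22,5],[24,0],[25,16],[27,1],[29,6],[32,0],[37,17],[39,5],[41,0]]
[[11,15],[22,5],[24,0],[25,16],[27,9],[29,6],[32,0],[37,17],[39,5],[41,0]]
[[11,15],[22,5],[24,0],[25,16],[27,9],[29,6],[32,0],[37,17],[39,5],[41,0]]
[[11,15],[22,14],[25,16],[27,9],[29,6],[32,0],[37,17],[39,5],[41,0]]
[[11,15],[22,14],[25,16],[27,9],[29,6],[32,0],[37,17],[39,5],[41,13],[44,0]]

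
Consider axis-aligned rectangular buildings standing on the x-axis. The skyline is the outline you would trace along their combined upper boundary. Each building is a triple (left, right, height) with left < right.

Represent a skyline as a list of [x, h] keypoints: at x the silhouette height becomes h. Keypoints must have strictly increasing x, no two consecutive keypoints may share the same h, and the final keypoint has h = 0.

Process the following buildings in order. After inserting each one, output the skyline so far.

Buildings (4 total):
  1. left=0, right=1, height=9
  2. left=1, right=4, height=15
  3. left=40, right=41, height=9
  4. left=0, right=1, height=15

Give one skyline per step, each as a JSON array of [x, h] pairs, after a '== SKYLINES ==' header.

== SKYLINES ==
[[0,9],[1,0]]
[[0,9],[1,15],[4,0]]
[[0,9],[1,15],[4,0],[40,9],[41,0]]
[[0,15],[4,0],[40,9],[41,0]]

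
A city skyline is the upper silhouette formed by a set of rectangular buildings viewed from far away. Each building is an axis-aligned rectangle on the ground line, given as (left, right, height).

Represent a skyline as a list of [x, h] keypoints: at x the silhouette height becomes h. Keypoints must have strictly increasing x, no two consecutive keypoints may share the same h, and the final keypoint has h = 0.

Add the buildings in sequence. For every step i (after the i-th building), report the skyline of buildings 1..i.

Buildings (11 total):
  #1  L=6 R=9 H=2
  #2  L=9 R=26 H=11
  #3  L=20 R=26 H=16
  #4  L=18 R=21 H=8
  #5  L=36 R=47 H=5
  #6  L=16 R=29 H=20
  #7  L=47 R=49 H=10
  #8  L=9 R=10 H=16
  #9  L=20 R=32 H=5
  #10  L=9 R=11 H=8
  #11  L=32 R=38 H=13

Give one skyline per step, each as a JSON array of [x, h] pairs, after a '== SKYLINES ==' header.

== SKYLINES ==
[[6,2],[9,0]]
[[6,2],[9,11],[26,0]]
[[6,2],[9,11],[20,16],[26,0]]
[[6,2],[9,11],[20,16],[26,0]]
[[6,2],[9,11],[20,16],[26,0],[36,5],[47,0]]
[[6,2],[9,11],[16,20],[29,0],[36,5],[47,0]]
[[6,2],[9,11],[16,20],[29,0],[36,5],[47,10],[49,0]]
[[6,2],[9,16],[10,11],[16,20],[29,0],[36,5],[47,10],[49,0]]
[[6,2],[9,16],[10,11],[16,20],[29,5],[32,0],[36,5],[47,10],[49,0]]
[[6,2],[9,16],[10,11],[16,20],[29,5],[32,0],[36,5],[47,10],[49,0]]
[[6,2],[9,16],[10,11],[16,20],[29,5],[32,13],[38,5],[47,10],[49,0]]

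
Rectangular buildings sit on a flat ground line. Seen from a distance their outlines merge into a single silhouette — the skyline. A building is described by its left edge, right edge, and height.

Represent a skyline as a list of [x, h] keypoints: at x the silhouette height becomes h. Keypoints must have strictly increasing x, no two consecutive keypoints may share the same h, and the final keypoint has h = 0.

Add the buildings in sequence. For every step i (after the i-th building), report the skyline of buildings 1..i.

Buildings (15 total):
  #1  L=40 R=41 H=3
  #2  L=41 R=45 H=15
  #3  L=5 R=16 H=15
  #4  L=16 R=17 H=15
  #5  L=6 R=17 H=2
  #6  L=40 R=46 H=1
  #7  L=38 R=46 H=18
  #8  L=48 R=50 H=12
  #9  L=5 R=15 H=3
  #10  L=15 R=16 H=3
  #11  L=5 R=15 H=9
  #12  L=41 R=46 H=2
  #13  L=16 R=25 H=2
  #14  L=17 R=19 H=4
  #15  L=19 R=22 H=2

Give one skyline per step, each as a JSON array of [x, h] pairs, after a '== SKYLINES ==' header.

== SKYLINES ==
[[40,3],[41,0]]
[[40,3],[41,15],[45,0]]
[[5,15],[16,0],[40,3],[41,15],[45,0]]
[[5,15],[17,0],[40,3],[41,15],[45,0]]
[[5,15],[17,0],[40,3],[41,15],[45,0]]
[[5,15],[17,0],[40,3],[41,15],[45,1],[46,0]]
[[5,15],[17,0],[38,18],[46,0]]
[[5,15],[17,0],[38,18],[46,0],[48,12],[50,0]]
[[5,15],[17,0],[38,18],[46,0],[48,12],[50,0]]
[[5,15],[17,0],[38,18],[46,0],[48,12],[50,0]]
[[5,15],[17,0],[38,18],[46,0],[48,12],[50,0]]
[[5,15],[17,0],[38,18],[46,0],[48,12],[50,0]]
[[5,15],[17,2],[25,0],[38,18],[46,0],[48,12],[50,0]]
[[5,15],[17,4],[19,2],[25,0],[38,18],[46,0],[48,12],[50,0]]
[[5,15],[17,4],[19,2],[25,0],[38,18],[46,0],[48,12],[50,0]]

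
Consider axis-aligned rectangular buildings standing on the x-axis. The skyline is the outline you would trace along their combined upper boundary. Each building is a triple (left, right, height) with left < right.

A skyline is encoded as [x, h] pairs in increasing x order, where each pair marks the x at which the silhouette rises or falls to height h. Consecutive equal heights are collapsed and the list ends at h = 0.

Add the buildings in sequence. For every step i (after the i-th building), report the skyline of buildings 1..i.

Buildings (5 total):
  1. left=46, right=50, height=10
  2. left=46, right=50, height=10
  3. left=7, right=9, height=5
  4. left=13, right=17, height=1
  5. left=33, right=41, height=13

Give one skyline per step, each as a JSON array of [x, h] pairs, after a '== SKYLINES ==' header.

== SKYLINES ==
[[46,10],[50,0]]
[[46,10],[50,0]]
[[7,5],[9,0],[46,10],[50,0]]
[[7,5],[9,0],[13,1],[17,0],[46,10],[50,0]]
[[7,5],[9,0],[13,1],[17,0],[33,13],[41,0],[46,10],[50,0]]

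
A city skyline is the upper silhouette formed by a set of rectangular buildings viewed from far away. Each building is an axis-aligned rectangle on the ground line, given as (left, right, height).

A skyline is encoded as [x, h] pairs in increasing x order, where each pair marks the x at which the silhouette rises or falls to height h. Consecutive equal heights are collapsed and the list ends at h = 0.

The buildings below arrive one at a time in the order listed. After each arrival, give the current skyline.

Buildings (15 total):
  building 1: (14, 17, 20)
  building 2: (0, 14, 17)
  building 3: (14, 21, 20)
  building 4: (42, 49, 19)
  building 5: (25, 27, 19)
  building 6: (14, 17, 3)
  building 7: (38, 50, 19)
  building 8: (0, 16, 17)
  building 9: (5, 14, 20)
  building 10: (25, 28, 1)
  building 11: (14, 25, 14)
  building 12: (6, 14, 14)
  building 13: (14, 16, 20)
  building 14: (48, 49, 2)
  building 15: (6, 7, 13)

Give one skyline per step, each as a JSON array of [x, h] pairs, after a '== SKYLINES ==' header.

== SKYLINES ==
[[14,20],[17,0]]
[[0,17],[14,20],[17,0]]
[[0,17],[14,20],[21,0]]
[[0,17],[14,20],[21,0],[42,19],[49,0]]
[[0,17],[14,20],[21,0],[25,19],[27,0],[42,19],[49,0]]
[[0,17],[14,20],[21,0],[25,19],[27,0],[42,19],[49,0]]
[[0,17],[14,20],[21,0],[25,19],[27,0],[38,19],[50,0]]
[[0,17],[14,20],[21,0],[25,19],[27,0],[38,19],[50,0]]
[[0,17],[5,20],[21,0],[25,19],[27,0],[38,19],[50,0]]
[[0,17],[5,20],[21,0],[25,19],[27,1],[28,0],[38,19],[50,0]]
[[0,17],[5,20],[21,14],[25,19],[27,1],[28,0],[38,19],[50,0]]
[[0,17],[5,20],[21,14],[25,19],[27,1],[28,0],[38,19],[50,0]]
[[0,17],[5,20],[21,14],[25,19],[27,1],[28,0],[38,19],[50,0]]
[[0,17],[5,20],[21,14],[25,19],[27,1],[28,0],[38,19],[50,0]]
[[0,17],[5,20],[21,14],[25,19],[27,1],[28,0],[38,19],[50,0]]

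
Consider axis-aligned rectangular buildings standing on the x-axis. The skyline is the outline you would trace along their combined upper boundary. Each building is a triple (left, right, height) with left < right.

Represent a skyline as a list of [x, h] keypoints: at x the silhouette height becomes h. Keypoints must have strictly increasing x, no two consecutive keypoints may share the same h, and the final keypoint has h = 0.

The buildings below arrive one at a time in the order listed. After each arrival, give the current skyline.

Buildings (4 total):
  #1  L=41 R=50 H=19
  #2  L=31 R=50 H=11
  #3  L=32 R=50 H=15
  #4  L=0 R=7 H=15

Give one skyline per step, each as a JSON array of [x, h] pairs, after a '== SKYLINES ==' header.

== SKYLINES ==
[[41,19],[50,0]]
[[31,11],[41,19],[50,0]]
[[31,11],[32,15],[41,19],[50,0]]
[[0,15],[7,0],[31,11],[32,15],[41,19],[50,0]]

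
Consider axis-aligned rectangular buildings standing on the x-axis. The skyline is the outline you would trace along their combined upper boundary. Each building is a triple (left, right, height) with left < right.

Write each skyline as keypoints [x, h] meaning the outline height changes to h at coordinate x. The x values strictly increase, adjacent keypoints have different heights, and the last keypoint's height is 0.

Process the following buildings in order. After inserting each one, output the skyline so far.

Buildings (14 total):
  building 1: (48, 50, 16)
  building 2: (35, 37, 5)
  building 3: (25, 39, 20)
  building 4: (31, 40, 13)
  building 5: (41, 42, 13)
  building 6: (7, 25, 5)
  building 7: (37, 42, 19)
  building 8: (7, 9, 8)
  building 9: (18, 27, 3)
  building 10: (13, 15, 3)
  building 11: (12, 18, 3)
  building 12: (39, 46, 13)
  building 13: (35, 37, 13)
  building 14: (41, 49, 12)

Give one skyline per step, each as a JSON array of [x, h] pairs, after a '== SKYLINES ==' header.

== SKYLINES ==
[[48,16],[50,0]]
[[35,5],[37,0],[48,16],[50,0]]
[[25,20],[39,0],[48,16],[50,0]]
[[25,20],[39,13],[40,0],[48,16],[50,0]]
[[25,20],[39,13],[40,0],[41,13],[42,0],[48,16],[50,0]]
[[7,5],[25,20],[39,13],[40,0],[41,13],[42,0],[48,16],[50,0]]
[[7,5],[25,20],[39,19],[42,0],[48,16],[50,0]]
[[7,8],[9,5],[25,20],[39,19],[42,0],[48,16],[50,0]]
[[7,8],[9,5],[25,20],[39,19],[42,0],[48,16],[50,0]]
[[7,8],[9,5],[25,20],[39,19],[42,0],[48,16],[50,0]]
[[7,8],[9,5],[25,20],[39,19],[42,0],[48,16],[50,0]]
[[7,8],[9,5],[25,20],[39,19],[42,13],[46,0],[48,16],[50,0]]
[[7,8],[9,5],[25,20],[39,19],[42,13],[46,0],[48,16],[50,0]]
[[7,8],[9,5],[25,20],[39,19],[42,13],[46,12],[48,16],[50,0]]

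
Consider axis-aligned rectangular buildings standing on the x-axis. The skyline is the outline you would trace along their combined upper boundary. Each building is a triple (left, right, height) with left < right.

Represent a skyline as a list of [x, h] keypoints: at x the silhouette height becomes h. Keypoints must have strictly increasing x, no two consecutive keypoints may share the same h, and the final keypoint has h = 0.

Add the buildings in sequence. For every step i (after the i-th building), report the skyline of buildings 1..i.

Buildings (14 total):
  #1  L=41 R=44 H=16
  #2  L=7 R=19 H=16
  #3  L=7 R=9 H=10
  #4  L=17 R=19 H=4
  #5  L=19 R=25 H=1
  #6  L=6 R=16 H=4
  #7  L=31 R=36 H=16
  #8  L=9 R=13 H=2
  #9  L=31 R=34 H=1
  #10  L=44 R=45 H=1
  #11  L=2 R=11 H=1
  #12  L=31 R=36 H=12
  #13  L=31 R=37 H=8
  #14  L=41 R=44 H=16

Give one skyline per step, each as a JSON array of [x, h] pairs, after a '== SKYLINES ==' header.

== SKYLINES ==
[[41,16],[44,0]]
[[7,16],[19,0],[41,16],[44,0]]
[[7,16],[19,0],[41,16],[44,0]]
[[7,16],[19,0],[41,16],[44,0]]
[[7,16],[19,1],[25,0],[41,16],[44,0]]
[[6,4],[7,16],[19,1],[25,0],[41,16],[44,0]]
[[6,4],[7,16],[19,1],[25,0],[31,16],[36,0],[41,16],[44,0]]
[[6,4],[7,16],[19,1],[25,0],[31,16],[36,0],[41,16],[44,0]]
[[6,4],[7,16],[19,1],[25,0],[31,16],[36,0],[41,16],[44,0]]
[[6,4],[7,16],[19,1],[25,0],[31,16],[36,0],[41,16],[44,1],[45,0]]
[[2,1],[6,4],[7,16],[19,1],[25,0],[31,16],[36,0],[41,16],[44,1],[45,0]]
[[2,1],[6,4],[7,16],[19,1],[25,0],[31,16],[36,0],[41,16],[44,1],[45,0]]
[[2,1],[6,4],[7,16],[19,1],[25,0],[31,16],[36,8],[37,0],[41,16],[44,1],[45,0]]
[[2,1],[6,4],[7,16],[19,1],[25,0],[31,16],[36,8],[37,0],[41,16],[44,1],[45,0]]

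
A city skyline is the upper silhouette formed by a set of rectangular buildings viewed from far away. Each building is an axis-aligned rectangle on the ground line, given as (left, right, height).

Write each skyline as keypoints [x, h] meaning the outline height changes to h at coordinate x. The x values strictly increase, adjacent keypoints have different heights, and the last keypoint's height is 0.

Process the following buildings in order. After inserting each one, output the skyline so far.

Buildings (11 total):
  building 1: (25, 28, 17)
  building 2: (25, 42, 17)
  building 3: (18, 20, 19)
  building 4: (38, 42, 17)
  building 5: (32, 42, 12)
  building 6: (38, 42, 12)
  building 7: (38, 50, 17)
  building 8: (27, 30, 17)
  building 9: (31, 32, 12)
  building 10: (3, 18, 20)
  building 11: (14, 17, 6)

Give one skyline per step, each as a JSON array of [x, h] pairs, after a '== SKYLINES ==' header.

== SKYLINES ==
[[25,17],[28,0]]
[[25,17],[42,0]]
[[18,19],[20,0],[25,17],[42,0]]
[[18,19],[20,0],[25,17],[42,0]]
[[18,19],[20,0],[25,17],[42,0]]
[[18,19],[20,0],[25,17],[42,0]]
[[18,19],[20,0],[25,17],[50,0]]
[[18,19],[20,0],[25,17],[50,0]]
[[18,19],[20,0],[25,17],[50,0]]
[[3,20],[18,19],[20,0],[25,17],[50,0]]
[[3,20],[18,19],[20,0],[25,17],[50,0]]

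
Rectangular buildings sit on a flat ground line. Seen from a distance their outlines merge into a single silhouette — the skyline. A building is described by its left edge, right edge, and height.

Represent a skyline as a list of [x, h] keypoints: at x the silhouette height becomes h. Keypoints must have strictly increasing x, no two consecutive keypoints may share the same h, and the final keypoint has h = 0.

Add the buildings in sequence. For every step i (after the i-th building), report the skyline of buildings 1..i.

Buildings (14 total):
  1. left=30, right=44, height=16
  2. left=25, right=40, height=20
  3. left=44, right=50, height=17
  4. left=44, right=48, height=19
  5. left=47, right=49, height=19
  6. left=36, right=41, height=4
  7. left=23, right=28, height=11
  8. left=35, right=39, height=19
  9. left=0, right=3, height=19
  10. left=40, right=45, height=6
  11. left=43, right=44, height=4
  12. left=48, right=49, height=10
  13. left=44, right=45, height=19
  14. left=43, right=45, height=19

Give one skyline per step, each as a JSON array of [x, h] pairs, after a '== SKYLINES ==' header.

== SKYLINES ==
[[30,16],[44,0]]
[[25,20],[40,16],[44,0]]
[[25,20],[40,16],[44,17],[50,0]]
[[25,20],[40,16],[44,19],[48,17],[50,0]]
[[25,20],[40,16],[44,19],[49,17],[50,0]]
[[25,20],[40,16],[44,19],[49,17],[50,0]]
[[23,11],[25,20],[40,16],[44,19],[49,17],[50,0]]
[[23,11],[25,20],[40,16],[44,19],[49,17],[50,0]]
[[0,19],[3,0],[23,11],[25,20],[40,16],[44,19],[49,17],[50,0]]
[[0,19],[3,0],[23,11],[25,20],[40,16],[44,19],[49,17],[50,0]]
[[0,19],[3,0],[23,11],[25,20],[40,16],[44,19],[49,17],[50,0]]
[[0,19],[3,0],[23,11],[25,20],[40,16],[44,19],[49,17],[50,0]]
[[0,19],[3,0],[23,11],[25,20],[40,16],[44,19],[49,17],[50,0]]
[[0,19],[3,0],[23,11],[25,20],[40,16],[43,19],[49,17],[50,0]]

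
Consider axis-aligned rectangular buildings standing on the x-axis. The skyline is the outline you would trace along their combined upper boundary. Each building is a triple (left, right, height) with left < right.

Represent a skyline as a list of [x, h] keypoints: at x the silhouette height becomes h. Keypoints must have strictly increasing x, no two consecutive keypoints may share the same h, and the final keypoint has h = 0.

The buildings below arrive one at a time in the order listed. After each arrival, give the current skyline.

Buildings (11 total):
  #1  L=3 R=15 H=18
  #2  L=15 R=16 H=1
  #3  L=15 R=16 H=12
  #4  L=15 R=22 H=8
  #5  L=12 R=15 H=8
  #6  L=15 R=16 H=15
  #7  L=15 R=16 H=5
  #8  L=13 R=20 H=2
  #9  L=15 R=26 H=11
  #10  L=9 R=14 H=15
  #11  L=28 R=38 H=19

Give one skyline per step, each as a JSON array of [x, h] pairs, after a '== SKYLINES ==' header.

== SKYLINES ==
[[3,18],[15,0]]
[[3,18],[15,1],[16,0]]
[[3,18],[15,12],[16,0]]
[[3,18],[15,12],[16,8],[22,0]]
[[3,18],[15,12],[16,8],[22,0]]
[[3,18],[15,15],[16,8],[22,0]]
[[3,18],[15,15],[16,8],[22,0]]
[[3,18],[15,15],[16,8],[22,0]]
[[3,18],[15,15],[16,11],[26,0]]
[[3,18],[15,15],[16,11],[26,0]]
[[3,18],[15,15],[16,11],[26,0],[28,19],[38,0]]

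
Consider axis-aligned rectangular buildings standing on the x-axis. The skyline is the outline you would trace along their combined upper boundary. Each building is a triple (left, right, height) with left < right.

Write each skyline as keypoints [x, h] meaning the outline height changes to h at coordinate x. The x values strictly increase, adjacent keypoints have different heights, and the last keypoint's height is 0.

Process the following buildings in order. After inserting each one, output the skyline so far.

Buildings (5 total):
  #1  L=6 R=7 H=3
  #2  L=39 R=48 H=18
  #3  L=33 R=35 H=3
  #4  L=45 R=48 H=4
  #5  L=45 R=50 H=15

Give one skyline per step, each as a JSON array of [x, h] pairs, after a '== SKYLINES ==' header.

== SKYLINES ==
[[6,3],[7,0]]
[[6,3],[7,0],[39,18],[48,0]]
[[6,3],[7,0],[33,3],[35,0],[39,18],[48,0]]
[[6,3],[7,0],[33,3],[35,0],[39,18],[48,0]]
[[6,3],[7,0],[33,3],[35,0],[39,18],[48,15],[50,0]]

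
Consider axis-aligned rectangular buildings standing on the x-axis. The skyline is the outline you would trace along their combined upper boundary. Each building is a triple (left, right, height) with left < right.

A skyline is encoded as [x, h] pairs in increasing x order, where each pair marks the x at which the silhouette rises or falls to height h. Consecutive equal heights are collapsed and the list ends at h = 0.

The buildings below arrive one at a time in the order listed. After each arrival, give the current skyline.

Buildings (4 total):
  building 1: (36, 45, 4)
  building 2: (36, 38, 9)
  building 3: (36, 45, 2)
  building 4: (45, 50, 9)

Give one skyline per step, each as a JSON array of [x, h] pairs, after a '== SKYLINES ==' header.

== SKYLINES ==
[[36,4],[45,0]]
[[36,9],[38,4],[45,0]]
[[36,9],[38,4],[45,0]]
[[36,9],[38,4],[45,9],[50,0]]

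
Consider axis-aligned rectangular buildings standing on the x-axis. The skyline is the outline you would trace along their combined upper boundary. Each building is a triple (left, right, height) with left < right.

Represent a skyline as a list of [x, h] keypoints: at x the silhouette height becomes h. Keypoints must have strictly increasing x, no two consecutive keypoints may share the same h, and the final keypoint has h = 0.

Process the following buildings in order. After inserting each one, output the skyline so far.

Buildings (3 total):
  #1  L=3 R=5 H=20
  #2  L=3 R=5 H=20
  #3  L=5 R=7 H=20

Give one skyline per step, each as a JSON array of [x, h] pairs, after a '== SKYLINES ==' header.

== SKYLINES ==
[[3,20],[5,0]]
[[3,20],[5,0]]
[[3,20],[7,0]]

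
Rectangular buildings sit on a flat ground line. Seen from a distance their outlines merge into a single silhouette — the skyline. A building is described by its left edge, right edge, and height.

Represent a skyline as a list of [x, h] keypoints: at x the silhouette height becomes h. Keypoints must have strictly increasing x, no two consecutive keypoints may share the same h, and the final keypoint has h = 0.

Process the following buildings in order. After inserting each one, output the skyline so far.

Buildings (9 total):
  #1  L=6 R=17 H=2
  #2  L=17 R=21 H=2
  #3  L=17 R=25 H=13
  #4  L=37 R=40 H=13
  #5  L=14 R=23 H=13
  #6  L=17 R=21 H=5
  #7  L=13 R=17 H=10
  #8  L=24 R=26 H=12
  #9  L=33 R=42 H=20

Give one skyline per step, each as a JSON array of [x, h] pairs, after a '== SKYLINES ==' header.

== SKYLINES ==
[[6,2],[17,0]]
[[6,2],[21,0]]
[[6,2],[17,13],[25,0]]
[[6,2],[17,13],[25,0],[37,13],[40,0]]
[[6,2],[14,13],[25,0],[37,13],[40,0]]
[[6,2],[14,13],[25,0],[37,13],[40,0]]
[[6,2],[13,10],[14,13],[25,0],[37,13],[40,0]]
[[6,2],[13,10],[14,13],[25,12],[26,0],[37,13],[40,0]]
[[6,2],[13,10],[14,13],[25,12],[26,0],[33,20],[42,0]]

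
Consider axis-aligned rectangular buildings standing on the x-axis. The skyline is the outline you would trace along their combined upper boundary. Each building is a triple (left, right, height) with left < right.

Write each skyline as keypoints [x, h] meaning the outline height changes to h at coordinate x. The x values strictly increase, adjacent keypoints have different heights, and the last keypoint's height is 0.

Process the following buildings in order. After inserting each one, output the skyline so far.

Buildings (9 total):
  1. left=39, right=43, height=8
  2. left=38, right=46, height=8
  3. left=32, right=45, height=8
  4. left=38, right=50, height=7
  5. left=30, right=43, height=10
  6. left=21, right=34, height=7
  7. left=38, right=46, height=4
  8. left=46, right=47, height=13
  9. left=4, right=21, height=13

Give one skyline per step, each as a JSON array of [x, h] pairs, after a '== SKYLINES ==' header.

== SKYLINES ==
[[39,8],[43,0]]
[[38,8],[46,0]]
[[32,8],[46,0]]
[[32,8],[46,7],[50,0]]
[[30,10],[43,8],[46,7],[50,0]]
[[21,7],[30,10],[43,8],[46,7],[50,0]]
[[21,7],[30,10],[43,8],[46,7],[50,0]]
[[21,7],[30,10],[43,8],[46,13],[47,7],[50,0]]
[[4,13],[21,7],[30,10],[43,8],[46,13],[47,7],[50,0]]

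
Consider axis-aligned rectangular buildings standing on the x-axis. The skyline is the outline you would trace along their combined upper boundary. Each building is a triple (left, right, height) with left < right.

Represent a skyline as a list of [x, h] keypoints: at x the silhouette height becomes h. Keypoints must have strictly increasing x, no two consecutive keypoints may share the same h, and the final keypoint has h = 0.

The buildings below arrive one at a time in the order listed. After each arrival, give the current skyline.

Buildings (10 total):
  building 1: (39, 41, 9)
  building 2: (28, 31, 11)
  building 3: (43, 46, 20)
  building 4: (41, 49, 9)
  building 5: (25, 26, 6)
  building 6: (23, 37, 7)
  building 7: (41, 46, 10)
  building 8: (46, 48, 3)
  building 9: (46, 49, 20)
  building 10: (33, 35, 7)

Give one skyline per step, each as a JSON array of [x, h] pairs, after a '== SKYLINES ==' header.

== SKYLINES ==
[[39,9],[41,0]]
[[28,11],[31,0],[39,9],[41,0]]
[[28,11],[31,0],[39,9],[41,0],[43,20],[46,0]]
[[28,11],[31,0],[39,9],[43,20],[46,9],[49,0]]
[[25,6],[26,0],[28,11],[31,0],[39,9],[43,20],[46,9],[49,0]]
[[23,7],[28,11],[31,7],[37,0],[39,9],[43,20],[46,9],[49,0]]
[[23,7],[28,11],[31,7],[37,0],[39,9],[41,10],[43,20],[46,9],[49,0]]
[[23,7],[28,11],[31,7],[37,0],[39,9],[41,10],[43,20],[46,9],[49,0]]
[[23,7],[28,11],[31,7],[37,0],[39,9],[41,10],[43,20],[49,0]]
[[23,7],[28,11],[31,7],[37,0],[39,9],[41,10],[43,20],[49,0]]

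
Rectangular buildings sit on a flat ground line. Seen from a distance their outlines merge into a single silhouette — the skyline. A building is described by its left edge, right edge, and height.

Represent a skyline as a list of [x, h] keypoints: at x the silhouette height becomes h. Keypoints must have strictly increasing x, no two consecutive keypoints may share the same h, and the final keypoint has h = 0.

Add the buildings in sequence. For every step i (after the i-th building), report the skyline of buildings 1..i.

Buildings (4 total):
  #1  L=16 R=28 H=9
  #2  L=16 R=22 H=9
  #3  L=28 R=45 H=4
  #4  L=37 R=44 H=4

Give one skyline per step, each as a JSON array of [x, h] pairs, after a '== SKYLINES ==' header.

== SKYLINES ==
[[16,9],[28,0]]
[[16,9],[28,0]]
[[16,9],[28,4],[45,0]]
[[16,9],[28,4],[45,0]]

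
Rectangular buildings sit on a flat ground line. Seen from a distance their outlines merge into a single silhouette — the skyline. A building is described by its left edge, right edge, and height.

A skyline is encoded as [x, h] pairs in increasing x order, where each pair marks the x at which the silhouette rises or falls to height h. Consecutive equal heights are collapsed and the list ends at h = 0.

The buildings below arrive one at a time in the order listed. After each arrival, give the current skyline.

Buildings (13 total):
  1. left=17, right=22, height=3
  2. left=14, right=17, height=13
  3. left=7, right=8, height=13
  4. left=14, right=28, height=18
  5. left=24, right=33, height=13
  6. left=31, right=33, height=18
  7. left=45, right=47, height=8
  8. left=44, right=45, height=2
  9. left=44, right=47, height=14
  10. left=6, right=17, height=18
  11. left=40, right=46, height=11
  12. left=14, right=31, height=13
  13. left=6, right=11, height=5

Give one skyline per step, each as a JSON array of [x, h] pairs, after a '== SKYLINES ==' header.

== SKYLINES ==
[[17,3],[22,0]]
[[14,13],[17,3],[22,0]]
[[7,13],[8,0],[14,13],[17,3],[22,0]]
[[7,13],[8,0],[14,18],[28,0]]
[[7,13],[8,0],[14,18],[28,13],[33,0]]
[[7,13],[8,0],[14,18],[28,13],[31,18],[33,0]]
[[7,13],[8,0],[14,18],[28,13],[31,18],[33,0],[45,8],[47,0]]
[[7,13],[8,0],[14,18],[28,13],[31,18],[33,0],[44,2],[45,8],[47,0]]
[[7,13],[8,0],[14,18],[28,13],[31,18],[33,0],[44,14],[47,0]]
[[6,18],[28,13],[31,18],[33,0],[44,14],[47,0]]
[[6,18],[28,13],[31,18],[33,0],[40,11],[44,14],[47,0]]
[[6,18],[28,13],[31,18],[33,0],[40,11],[44,14],[47,0]]
[[6,18],[28,13],[31,18],[33,0],[40,11],[44,14],[47,0]]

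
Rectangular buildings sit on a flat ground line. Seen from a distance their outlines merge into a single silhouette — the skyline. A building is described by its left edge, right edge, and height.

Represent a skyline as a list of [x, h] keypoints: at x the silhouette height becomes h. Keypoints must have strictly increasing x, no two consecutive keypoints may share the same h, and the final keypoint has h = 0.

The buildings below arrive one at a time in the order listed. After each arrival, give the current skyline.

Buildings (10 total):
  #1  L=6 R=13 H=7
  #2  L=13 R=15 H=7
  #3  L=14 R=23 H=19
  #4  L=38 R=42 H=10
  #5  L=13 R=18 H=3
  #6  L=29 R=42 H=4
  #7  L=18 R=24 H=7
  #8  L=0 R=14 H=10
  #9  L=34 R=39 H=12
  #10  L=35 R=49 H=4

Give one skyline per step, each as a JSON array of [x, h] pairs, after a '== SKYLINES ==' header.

== SKYLINES ==
[[6,7],[13,0]]
[[6,7],[15,0]]
[[6,7],[14,19],[23,0]]
[[6,7],[14,19],[23,0],[38,10],[42,0]]
[[6,7],[14,19],[23,0],[38,10],[42,0]]
[[6,7],[14,19],[23,0],[29,4],[38,10],[42,0]]
[[6,7],[14,19],[23,7],[24,0],[29,4],[38,10],[42,0]]
[[0,10],[14,19],[23,7],[24,0],[29,4],[38,10],[42,0]]
[[0,10],[14,19],[23,7],[24,0],[29,4],[34,12],[39,10],[42,0]]
[[0,10],[14,19],[23,7],[24,0],[29,4],[34,12],[39,10],[42,4],[49,0]]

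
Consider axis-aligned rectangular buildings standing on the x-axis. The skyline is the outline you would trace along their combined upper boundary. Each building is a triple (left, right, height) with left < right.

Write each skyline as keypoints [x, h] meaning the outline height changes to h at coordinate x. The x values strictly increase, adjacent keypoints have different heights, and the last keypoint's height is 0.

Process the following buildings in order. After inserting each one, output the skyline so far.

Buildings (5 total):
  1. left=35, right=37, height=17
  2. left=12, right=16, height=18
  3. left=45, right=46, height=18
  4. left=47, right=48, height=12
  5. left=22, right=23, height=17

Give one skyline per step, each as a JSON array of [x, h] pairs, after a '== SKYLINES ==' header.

== SKYLINES ==
[[35,17],[37,0]]
[[12,18],[16,0],[35,17],[37,0]]
[[12,18],[16,0],[35,17],[37,0],[45,18],[46,0]]
[[12,18],[16,0],[35,17],[37,0],[45,18],[46,0],[47,12],[48,0]]
[[12,18],[16,0],[22,17],[23,0],[35,17],[37,0],[45,18],[46,0],[47,12],[48,0]]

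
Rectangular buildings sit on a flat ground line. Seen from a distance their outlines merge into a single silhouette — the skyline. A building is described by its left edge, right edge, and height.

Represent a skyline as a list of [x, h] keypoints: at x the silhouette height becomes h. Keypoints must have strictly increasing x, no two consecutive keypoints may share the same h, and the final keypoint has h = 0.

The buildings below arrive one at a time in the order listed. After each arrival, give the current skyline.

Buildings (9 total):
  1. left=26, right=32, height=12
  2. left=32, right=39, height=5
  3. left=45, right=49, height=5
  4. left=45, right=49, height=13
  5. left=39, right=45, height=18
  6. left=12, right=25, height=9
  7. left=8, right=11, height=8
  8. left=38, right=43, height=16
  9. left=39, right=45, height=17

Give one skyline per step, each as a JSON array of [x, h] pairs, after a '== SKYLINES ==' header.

== SKYLINES ==
[[26,12],[32,0]]
[[26,12],[32,5],[39,0]]
[[26,12],[32,5],[39,0],[45,5],[49,0]]
[[26,12],[32,5],[39,0],[45,13],[49,0]]
[[26,12],[32,5],[39,18],[45,13],[49,0]]
[[12,9],[25,0],[26,12],[32,5],[39,18],[45,13],[49,0]]
[[8,8],[11,0],[12,9],[25,0],[26,12],[32,5],[39,18],[45,13],[49,0]]
[[8,8],[11,0],[12,9],[25,0],[26,12],[32,5],[38,16],[39,18],[45,13],[49,0]]
[[8,8],[11,0],[12,9],[25,0],[26,12],[32,5],[38,16],[39,18],[45,13],[49,0]]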